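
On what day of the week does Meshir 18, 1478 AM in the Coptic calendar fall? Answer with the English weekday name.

In the Gregorian calendar this is 23 February 1762 (JDN 2364671).
JDN 2364671 mod 7 = 1, and JDN 0 was a Monday, so this is a Tuesday.

Tuesday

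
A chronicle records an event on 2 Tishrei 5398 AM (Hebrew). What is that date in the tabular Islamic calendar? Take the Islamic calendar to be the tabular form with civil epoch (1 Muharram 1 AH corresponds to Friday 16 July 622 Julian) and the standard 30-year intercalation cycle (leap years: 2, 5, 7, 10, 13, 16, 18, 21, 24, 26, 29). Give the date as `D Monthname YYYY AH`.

29 Rabi' al-Thani 1047 AH

Both dates share Julian Day Number 2319225; in the tabular Islamic calendar that is 29 Rabi' al-Thani 1047 AH.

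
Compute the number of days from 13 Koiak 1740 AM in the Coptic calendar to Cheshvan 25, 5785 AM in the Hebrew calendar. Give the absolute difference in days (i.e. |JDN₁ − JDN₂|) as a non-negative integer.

JDN of the first date = 2460302.
JDN of the second date = 2460641.
|2460641 − 2460302| = 339.

339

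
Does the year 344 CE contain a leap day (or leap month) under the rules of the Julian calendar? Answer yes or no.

yes

344 mod 4 = 0, so it is a leap year in the Julian calendar.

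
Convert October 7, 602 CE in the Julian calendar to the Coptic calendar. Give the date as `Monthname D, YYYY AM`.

Julian Day Number of the source date = 1941218.
Converting JDN 1941218 to the Coptic calendar gives 10 Paopi 319 AM.

Paopi 10, 319 AM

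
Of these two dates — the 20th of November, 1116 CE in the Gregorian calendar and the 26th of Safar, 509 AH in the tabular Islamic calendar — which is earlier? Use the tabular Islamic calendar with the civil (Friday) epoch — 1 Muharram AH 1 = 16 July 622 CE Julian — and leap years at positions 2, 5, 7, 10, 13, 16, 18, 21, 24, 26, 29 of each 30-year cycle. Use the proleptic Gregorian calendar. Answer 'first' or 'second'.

second

The two dates have Julian Day Numbers 2128994 and 2128513 respectively.
Since 2128513 < 2128994, the second date comes first.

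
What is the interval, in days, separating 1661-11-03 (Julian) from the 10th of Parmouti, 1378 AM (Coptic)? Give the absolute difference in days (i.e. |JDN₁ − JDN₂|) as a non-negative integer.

First date → JDN 2328045; second date → JDN 2328198.
The interval is |2328045 − 2328198| = 153 days.

153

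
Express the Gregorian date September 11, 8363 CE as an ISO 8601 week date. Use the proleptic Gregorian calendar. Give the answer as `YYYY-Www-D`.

8363-W37-3

The weekday is Wednesday (ISO weekday 3).
That Wednesday belongs to ISO week 37 of ISO year 8363.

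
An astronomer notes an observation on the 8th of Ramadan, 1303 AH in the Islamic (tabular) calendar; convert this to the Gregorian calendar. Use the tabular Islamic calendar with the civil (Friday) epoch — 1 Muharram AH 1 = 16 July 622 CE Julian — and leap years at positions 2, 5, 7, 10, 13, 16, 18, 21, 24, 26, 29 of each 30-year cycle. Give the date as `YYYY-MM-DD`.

1886-06-10

Julian Day Number of the source date = 2410068.
Converting JDN 2410068 to the Gregorian calendar gives 10 June 1886 CE.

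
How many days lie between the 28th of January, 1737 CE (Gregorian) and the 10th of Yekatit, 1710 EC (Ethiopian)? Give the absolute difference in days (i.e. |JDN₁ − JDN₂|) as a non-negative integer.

6922

JDN of the first date = 2355514.
JDN of the second date = 2348592.
|2348592 − 2355514| = 6922.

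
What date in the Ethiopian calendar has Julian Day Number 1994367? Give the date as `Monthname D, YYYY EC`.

The proleptic Gregorian equivalent of JDN 1994367 is 16 April 748.
In the Ethiopian calendar that day is Miyazya 17, 740 EC.

Miyazya 17, 740 EC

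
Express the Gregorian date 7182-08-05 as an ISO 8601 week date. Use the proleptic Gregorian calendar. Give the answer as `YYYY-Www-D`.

7182-W31-4

The weekday is Thursday (ISO weekday 4).
That Thursday belongs to ISO week 31 of ISO year 7182.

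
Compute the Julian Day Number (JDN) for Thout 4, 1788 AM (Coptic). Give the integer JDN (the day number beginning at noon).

In the Gregorian calendar the same day is 15 September 2071.
JDN 2299161 is 15 October 1582 CE (Gregorian); the target day is +178574 days from there, so JDN = 2477735.

2477735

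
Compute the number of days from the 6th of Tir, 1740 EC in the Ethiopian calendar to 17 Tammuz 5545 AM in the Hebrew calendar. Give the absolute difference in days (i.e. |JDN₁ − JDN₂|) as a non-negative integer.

13678

First date → JDN 2359516; second date → JDN 2373194.
The interval is |2359516 − 2373194| = 13678 days.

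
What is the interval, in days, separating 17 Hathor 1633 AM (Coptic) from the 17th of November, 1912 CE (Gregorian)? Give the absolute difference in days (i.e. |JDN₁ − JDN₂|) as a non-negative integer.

JDN of the first date = 2421194.
JDN of the second date = 2419724.
|2419724 − 2421194| = 1470.

1470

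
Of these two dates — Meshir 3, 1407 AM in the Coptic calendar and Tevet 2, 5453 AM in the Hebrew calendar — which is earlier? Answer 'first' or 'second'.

first

Converting both to JDN: 2338723 vs 2339396; the smaller is the first.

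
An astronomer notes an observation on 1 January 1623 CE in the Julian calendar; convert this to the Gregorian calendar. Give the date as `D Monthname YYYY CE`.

11 January 1623 CE

The Julian–Gregorian offset here is 10 days (Julian trailing).
1 January 1623 Julian + 10 days → 11 January 1623 Gregorian.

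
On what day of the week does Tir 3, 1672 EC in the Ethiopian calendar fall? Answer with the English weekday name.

Tuesday

Equivalently 9 January 1680 Gregorian, JDN 2334676.
2334676 ≡ 1 (mod 7); counting from Monday = 0 gives Tuesday.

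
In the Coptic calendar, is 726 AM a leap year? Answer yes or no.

no

726 mod 4 = 2; in the Coptic calendar a year is leap when year mod 4 = 3, so it is a common year.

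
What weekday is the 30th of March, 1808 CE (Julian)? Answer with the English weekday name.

Monday

Equivalently 11 April 1808 Gregorian, JDN 2381519.
Since JDN mod 7 = 0 (0 = Monday), the day is Monday.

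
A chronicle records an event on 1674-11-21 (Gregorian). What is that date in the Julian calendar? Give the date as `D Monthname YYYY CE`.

11 November 1674 CE

At this point the Julian calendar is 10 days behind the Gregorian.
21 November 1674 Gregorian − 10 days → 11 November 1674 Julian.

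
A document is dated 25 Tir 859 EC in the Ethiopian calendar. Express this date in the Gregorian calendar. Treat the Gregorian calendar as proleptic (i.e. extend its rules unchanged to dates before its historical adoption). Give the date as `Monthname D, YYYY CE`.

Both dates share Julian Day Number 2037749; in the Gregorian calendar that is 24 January 867 CE.

January 24, 867 CE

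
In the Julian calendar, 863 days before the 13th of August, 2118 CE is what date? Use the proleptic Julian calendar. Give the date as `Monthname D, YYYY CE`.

JDN of the 13th of August, 2118 CE = 2494882.
2494882 − 863 = 2494019.
JDN 2494019 in the Julian calendar is April 2, 2116 CE.

April 2, 2116 CE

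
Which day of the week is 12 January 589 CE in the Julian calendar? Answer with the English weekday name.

This is JDN 1936202 (14 January 589 Gregorian).
Since JDN mod 7 = 2 (0 = Monday), the day is Wednesday.

Wednesday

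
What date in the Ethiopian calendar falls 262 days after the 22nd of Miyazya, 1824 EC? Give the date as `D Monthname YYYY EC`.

9 Tir 1825 EC

JDN of the 22nd of Miyazya, 1824 EC = 2390303.
2390303 + 262 = 2390565.
JDN 2390565 in the Ethiopian calendar is 9 Tir 1825 EC.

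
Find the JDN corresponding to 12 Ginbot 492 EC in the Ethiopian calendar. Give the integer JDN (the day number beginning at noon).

Equivalently 9 May 500 (proleptic Gregorian).
JDN 2299161 is 15 October 1582 CE (Gregorian); the target day is −395351 days from there, so JDN = 1903810.

1903810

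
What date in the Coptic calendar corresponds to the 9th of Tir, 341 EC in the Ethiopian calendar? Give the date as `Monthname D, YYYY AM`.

Tobi 9, 65 AM

Both dates share Julian Day Number 1848534; in the Coptic calendar that is 9 Tobi 65 AM.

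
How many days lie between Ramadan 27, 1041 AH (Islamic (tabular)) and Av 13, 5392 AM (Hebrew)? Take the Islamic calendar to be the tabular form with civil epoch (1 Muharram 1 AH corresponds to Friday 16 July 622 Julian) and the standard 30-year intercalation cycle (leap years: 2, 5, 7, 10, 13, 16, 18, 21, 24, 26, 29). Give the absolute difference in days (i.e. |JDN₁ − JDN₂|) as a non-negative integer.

105

JDN of the first date = 2317243.
JDN of the second date = 2317348.
|2317348 − 2317243| = 105.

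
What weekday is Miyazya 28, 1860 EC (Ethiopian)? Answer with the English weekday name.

This is JDN 2403458 (5 May 1868 Gregorian).
JDN 2403458 mod 7 = 1, and JDN 0 was a Monday, so this is a Tuesday.

Tuesday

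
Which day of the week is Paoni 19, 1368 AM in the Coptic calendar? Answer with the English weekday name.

This is JDN 2324615 (23 June 1652 Gregorian).
2324615 ≡ 6 (mod 7); counting from Monday = 0 gives Sunday.

Sunday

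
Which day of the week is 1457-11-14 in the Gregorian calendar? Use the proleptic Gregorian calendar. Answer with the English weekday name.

Saturday

2253536 ≡ 5 (mod 7); counting from Monday = 0 gives Saturday.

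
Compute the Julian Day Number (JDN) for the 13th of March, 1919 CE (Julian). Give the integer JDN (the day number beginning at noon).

2422044

Equivalently 26 March 1919 (Gregorian).
JDN 2451545 is 1 January 2000 CE (Gregorian); the target day is −29501 days from there, so JDN = 2422044.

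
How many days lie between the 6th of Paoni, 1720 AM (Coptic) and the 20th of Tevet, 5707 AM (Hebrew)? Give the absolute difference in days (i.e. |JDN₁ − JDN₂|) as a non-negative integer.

JDN of the first date = 2453170.
JDN of the second date = 2432198.
|2432198 − 2453170| = 20972.

20972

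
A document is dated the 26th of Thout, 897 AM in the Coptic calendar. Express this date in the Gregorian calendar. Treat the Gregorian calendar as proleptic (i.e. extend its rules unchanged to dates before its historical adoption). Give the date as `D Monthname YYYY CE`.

30 September 1180 CE

Both dates share Julian Day Number 2152319; in the Gregorian calendar that is 30 September 1180 CE.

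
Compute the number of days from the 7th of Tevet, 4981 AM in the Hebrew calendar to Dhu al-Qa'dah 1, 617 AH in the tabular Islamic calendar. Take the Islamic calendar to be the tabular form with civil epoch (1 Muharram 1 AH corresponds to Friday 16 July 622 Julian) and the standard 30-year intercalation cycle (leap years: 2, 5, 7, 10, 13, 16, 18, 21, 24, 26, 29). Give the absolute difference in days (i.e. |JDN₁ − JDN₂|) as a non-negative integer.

25

First date → JDN 2167000; second date → JDN 2167025.
The interval is |2167000 − 2167025| = 25 days.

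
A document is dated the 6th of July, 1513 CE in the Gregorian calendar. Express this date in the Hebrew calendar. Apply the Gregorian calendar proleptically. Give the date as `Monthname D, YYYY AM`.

Julian Day Number of the source date = 2273858.
Converting JDN 2273858 to the Hebrew calendar gives 22 Tammuz 5273 AM.

Tammuz 22, 5273 AM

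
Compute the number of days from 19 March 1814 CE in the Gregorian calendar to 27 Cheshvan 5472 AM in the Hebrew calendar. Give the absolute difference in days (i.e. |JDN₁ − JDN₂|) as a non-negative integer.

First date → JDN 2383687; second date → JDN 2346302.
The interval is |2383687 − 2346302| = 37385 days.

37385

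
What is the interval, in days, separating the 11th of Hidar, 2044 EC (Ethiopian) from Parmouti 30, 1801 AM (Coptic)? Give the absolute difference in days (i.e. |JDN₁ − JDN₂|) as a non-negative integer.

JDN of the first date = 2470497.
JDN of the second date = 2482719.
|2482719 − 2470497| = 12222.

12222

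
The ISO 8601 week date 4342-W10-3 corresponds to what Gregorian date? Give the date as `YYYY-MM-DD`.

4342-03-04

ISO week 1 of 4342 is the week containing the first Thursday of 4342.
Week 10, day 3 (Wednesday) lands on 4342-03-04.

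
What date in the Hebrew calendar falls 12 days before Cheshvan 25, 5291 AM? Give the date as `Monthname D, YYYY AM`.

Counting 12 days back from JDN 2280209 reaches JDN 2280197, which is Cheshvan 13, 5291 AM.

Cheshvan 13, 5291 AM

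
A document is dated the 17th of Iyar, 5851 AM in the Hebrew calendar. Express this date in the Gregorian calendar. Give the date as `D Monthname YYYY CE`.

5 May 2091 CE

Both dates share Julian Day Number 2484907; in the Gregorian calendar that is 5 May 2091 CE.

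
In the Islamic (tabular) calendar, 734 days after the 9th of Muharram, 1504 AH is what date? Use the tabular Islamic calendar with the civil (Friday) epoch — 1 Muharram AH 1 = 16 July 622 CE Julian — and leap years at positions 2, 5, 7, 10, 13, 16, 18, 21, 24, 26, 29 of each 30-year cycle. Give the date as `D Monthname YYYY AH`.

The starting date is JDN 2481061; 2481061 + 734 = 2481795.
JDN 2481795 corresponds to 4 Safar 1506 AH.

4 Safar 1506 AH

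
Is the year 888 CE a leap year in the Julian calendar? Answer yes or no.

888 mod 4 = 0, so it is a leap year in the Julian calendar.

yes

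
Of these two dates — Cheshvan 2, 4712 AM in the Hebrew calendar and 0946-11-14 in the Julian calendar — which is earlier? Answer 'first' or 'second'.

second

First date → JDN 2068688; second date → JDN 2066902.
JDN 2066902 < JDN 2068688, so the second date is earlier.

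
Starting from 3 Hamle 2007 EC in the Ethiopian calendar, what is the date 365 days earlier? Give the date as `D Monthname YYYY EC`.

JDN of 3 Hamle 2007 EC = 2457214.
2457214 − 365 = 2456849.
JDN 2456849 in the Ethiopian calendar is 3 Hamle 2006 EC.

3 Hamle 2006 EC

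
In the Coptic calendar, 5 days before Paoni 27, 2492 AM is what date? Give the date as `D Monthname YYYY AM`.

22 Paoni 2492 AM

Counting 5 days back from JDN 2735164 reaches JDN 2735159, which is 22 Paoni 2492 AM.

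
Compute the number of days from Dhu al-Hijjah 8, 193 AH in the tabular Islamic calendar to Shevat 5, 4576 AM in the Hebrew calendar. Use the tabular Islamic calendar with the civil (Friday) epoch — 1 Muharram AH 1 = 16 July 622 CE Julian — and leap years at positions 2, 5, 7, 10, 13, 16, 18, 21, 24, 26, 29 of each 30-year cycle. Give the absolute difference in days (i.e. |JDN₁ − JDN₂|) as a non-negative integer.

2300

First date → JDN 2016810; second date → JDN 2019110.
The interval is |2016810 − 2019110| = 2300 days.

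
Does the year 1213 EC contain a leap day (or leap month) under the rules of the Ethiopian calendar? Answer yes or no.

1213 mod 4 = 1; in the Ethiopian calendar a year is leap when year mod 4 = 3, so it is a common year.

no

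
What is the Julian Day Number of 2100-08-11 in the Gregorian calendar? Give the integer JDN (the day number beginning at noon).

JDN 2299161 is 15 October 1582 CE (Gregorian); the target day is +189131 days from there, so JDN = 2488292.

2488292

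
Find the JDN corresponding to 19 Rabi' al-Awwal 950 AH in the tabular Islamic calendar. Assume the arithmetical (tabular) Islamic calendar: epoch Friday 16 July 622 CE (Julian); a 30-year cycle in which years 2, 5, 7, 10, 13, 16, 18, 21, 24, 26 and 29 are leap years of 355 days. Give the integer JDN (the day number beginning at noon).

2284811

In the proleptic Gregorian calendar the same day is 2 July 1543.
JDN 2451545 is 1 January 2000 CE (Gregorian); the target day is −166734 days from there, so JDN = 2284811.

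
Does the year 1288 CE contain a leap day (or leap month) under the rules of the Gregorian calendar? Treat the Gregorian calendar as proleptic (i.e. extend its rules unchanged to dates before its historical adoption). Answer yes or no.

yes

1288 is divisible by 4 and not by 100, so it is a leap year.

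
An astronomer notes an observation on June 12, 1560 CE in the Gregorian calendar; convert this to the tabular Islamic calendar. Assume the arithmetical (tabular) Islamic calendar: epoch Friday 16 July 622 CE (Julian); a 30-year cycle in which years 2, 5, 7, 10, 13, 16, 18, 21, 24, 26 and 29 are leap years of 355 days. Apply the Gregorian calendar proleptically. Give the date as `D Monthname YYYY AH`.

8 Ramadan 967 AH

Julian Day Number of the source date = 2291001.
Converting JDN 2291001 to the tabular Islamic calendar gives 8 Ramadan 967 AH.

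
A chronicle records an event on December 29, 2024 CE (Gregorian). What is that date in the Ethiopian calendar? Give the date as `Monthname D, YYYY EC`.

Tahsas 20, 2017 EC

Julian Day Number of the source date = 2460674.
Converting JDN 2460674 to the Ethiopian calendar gives 20 Tahsas 2017 EC.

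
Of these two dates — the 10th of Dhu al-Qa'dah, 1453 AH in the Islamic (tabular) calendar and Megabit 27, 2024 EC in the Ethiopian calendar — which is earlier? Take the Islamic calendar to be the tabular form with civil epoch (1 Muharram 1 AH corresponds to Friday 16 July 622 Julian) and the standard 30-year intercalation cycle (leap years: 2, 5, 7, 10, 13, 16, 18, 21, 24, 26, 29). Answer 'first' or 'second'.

first

Converting both to JDN: 2463284 vs 2463328; the smaller is the first.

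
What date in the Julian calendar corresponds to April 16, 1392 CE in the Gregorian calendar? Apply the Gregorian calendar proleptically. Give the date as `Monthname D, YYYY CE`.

April 8, 1392 CE

For dates in this range the Gregorian date is 8 days ahead of the Julian.
16 April 1392 Gregorian − 8 days → 8 April 1392 Julian.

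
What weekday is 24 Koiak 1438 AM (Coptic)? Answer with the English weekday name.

Wednesday

In the Gregorian calendar this is 31 December 1721 (JDN 2350007).
Since JDN mod 7 = 2 (0 = Monday), the day is Wednesday.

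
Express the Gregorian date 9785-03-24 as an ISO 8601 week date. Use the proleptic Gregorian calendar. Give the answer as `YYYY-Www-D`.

9785-W12-4

The weekday is Thursday (ISO weekday 4).
That Thursday belongs to ISO week 12 of ISO year 9785.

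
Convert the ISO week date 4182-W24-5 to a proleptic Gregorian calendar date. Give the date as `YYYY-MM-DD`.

4182-06-14

ISO week 1 of 4182 is the week containing the first Thursday of 4182.
Week 24, day 5 (Friday) lands on 4182-06-14.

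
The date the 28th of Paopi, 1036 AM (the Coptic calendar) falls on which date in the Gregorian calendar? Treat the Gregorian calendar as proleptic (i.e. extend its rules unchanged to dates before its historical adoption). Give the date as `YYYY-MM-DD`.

1319-11-03

Both dates share Julian Day Number 2203121; in the Gregorian calendar that is 3 November 1319 CE.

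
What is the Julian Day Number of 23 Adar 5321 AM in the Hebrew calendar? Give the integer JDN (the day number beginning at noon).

Equivalently 21 March 1561 (proleptic Gregorian).
JDN 2400001 is 17 November 1858 CE (Gregorian), MJD 0; the target day is −108718 days from there, so JDN = 2291283.

2291283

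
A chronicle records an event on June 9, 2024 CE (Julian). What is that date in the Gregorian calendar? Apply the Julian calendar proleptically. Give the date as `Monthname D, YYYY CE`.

For dates in this range the Gregorian date is 13 days ahead of the Julian.
9 June 2024 Julian + 13 days → 22 June 2024 Gregorian.

June 22, 2024 CE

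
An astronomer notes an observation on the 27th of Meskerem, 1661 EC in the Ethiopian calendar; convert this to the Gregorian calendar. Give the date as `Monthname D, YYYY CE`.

October 4, 1668 CE

Julian Day Number of the source date = 2330562.
Converting JDN 2330562 to the Gregorian calendar gives 4 October 1668 CE.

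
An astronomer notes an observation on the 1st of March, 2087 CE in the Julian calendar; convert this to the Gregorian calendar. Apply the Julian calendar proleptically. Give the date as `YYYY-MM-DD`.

2087-03-14

At this point the Julian calendar is 13 days behind the Gregorian.
1 March 2087 Julian + 13 days → 14 March 2087 Gregorian.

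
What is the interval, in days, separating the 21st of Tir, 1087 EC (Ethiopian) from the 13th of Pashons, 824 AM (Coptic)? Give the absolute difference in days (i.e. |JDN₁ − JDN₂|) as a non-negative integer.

4861

First date → JDN 2121022; second date → JDN 2125883.
The interval is |2121022 − 2125883| = 4861 days.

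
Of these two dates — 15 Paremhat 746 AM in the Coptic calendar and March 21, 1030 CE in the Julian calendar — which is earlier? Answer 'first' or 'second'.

first

The two dates have Julian Day Numbers 2097335 and 2097345 respectively.
Since 2097335 < 2097345, the first date comes first.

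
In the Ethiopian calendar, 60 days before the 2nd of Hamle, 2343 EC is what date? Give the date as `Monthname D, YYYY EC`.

Counting 60 days back from JDN 2579937 reaches JDN 2579877, which is Ginbot 2, 2343 EC.

Ginbot 2, 2343 EC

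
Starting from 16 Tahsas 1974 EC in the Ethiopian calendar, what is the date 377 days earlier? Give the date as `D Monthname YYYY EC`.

4 Tahsas 1973 EC

Counting 377 days back from JDN 2444964 reaches JDN 2444587, which is 4 Tahsas 1973 EC.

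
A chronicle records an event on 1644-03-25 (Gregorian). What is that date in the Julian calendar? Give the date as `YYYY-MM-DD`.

The Julian–Gregorian offset here is 10 days (Julian trailing).
25 March 1644 Gregorian − 10 days → 15 March 1644 Julian.

1644-03-15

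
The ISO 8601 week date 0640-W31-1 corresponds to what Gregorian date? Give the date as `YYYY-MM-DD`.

ISO week 1 of 640 is the week containing the first Thursday of 640.
Week 31, day 1 (Monday) lands on 0640-07-27.

0640-07-27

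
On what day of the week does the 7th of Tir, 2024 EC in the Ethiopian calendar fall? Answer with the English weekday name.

Equivalently 16 January 2032 Gregorian, JDN 2463248.
JDN 2463248 mod 7 = 4, and JDN 0 was a Monday, so this is a Friday.

Friday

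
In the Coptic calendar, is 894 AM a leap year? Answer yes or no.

no

894 mod 4 = 2; in the Coptic calendar a year is leap when year mod 4 = 3, so it is a common year.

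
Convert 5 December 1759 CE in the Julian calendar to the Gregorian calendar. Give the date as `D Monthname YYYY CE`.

For dates in this range the Gregorian date is 11 days ahead of the Julian.
5 December 1759 Julian + 11 days → 16 December 1759 Gregorian.

16 December 1759 CE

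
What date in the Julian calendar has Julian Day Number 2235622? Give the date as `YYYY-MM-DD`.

The proleptic Gregorian equivalent of JDN 2235622 is 28 October 1408.
In the Julian calendar that day is 1408-10-19.

1408-10-19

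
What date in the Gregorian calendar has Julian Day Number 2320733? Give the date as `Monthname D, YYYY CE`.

JDN 2451545 is 1 Jan 2000; 2320733 is −130812 days from there.

November 6, 1641 CE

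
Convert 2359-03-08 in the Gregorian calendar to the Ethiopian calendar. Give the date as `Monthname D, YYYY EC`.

Both dates share Julian Day Number 2582733; in the Ethiopian calendar that is 26 Yekatit 2351 EC.

Yekatit 26, 2351 EC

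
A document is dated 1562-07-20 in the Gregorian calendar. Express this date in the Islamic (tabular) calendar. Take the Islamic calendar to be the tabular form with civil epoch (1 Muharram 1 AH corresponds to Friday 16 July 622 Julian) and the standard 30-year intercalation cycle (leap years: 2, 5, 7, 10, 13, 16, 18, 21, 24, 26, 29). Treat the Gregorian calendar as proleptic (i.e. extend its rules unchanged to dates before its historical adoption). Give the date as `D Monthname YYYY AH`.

8 Dhu al-Qa'dah 969 AH

Julian Day Number of the source date = 2291769.
Converting JDN 2291769 to the tabular Islamic calendar gives 8 Dhu al-Qa'dah 969 AH.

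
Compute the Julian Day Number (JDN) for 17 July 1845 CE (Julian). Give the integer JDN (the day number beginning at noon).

Equivalently 29 July 1845 (Gregorian).
JDN 2451545 is 1 January 2000 CE (Gregorian); the target day is −56403 days from there, so JDN = 2395142.

2395142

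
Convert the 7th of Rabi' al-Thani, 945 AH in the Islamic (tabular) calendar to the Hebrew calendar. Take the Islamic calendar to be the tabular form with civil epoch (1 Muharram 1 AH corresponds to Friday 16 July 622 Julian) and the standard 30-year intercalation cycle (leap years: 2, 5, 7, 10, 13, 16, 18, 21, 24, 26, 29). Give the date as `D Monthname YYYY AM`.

8 Tishrei 5299 AM

Julian Day Number of the source date = 2283057.
Converting JDN 2283057 to the Hebrew calendar gives 8 Tishrei 5299 AM.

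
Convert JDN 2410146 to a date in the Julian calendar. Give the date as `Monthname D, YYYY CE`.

JDN 2410146 is 27 August 1886 in the Gregorian calendar.
In the Julian calendar that day is August 15, 1886 CE.

August 15, 1886 CE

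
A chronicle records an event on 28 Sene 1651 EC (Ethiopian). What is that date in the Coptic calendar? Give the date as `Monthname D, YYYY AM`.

Paoni 28, 1375 AM

Both dates share Julian Day Number 2327180; in the Coptic calendar that is 28 Paoni 1375 AM.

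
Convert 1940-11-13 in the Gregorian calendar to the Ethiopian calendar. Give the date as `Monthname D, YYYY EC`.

Hidar 4, 1933 EC

Julian Day Number of the source date = 2429947.
Converting JDN 2429947 to the Ethiopian calendar gives 4 Hidar 1933 EC.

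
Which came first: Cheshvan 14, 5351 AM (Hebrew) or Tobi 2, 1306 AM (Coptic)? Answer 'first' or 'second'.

The two dates have Julian Day Numbers 2302110 and 2301802 respectively.
Since 2301802 < 2302110, the second date comes first.

second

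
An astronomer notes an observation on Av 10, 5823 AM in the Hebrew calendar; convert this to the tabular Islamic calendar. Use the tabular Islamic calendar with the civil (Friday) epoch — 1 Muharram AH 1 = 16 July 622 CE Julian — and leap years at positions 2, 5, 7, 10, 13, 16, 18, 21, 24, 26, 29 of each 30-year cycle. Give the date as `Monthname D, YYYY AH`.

Rabi' al-Thani 10, 1486 AH

Julian Day Number of the source date = 2474772.
Converting JDN 2474772 to the tabular Islamic calendar gives 10 Rabi' al-Thani 1486 AH.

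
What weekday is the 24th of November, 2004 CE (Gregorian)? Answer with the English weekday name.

JDN 2453334 mod 7 = 2, and JDN 0 was a Monday, so this is a Wednesday.

Wednesday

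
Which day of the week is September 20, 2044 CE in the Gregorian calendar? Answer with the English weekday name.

Tuesday

2467879 ≡ 1 (mod 7); counting from Monday = 0 gives Tuesday.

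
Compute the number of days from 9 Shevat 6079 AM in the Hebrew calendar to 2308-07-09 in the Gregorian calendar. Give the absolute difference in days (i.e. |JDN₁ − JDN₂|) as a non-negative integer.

3858

First date → JDN 2568087; second date → JDN 2564229.
The interval is |2568087 − 2564229| = 3858 days.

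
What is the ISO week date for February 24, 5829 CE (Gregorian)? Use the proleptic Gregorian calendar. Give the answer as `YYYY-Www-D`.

5829-W09-2

The weekday is Tuesday (ISO weekday 2).
That Tuesday belongs to ISO week 9 of ISO year 5829.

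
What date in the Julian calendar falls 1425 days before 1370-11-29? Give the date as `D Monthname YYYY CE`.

JDN of 1370-11-29 = 2221783.
2221783 − 1425 = 2220358.
JDN 2220358 in the Julian calendar is 4 January 1367 CE.

4 January 1367 CE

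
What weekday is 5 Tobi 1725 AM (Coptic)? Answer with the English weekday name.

This is JDN 2454845 (13 January 2009 Gregorian).
JDN 2454845 mod 7 = 1, and JDN 0 was a Monday, so this is a Tuesday.

Tuesday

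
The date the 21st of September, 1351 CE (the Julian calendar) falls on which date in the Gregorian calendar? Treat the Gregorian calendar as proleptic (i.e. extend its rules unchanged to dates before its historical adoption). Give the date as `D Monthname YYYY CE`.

29 September 1351 CE

The Julian–Gregorian offset here is 8 days (Julian trailing).
21 September 1351 Julian + 8 days → 29 September 1351 Gregorian.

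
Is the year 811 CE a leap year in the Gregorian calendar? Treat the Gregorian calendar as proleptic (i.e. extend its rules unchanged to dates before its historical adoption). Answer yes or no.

no

811 is not divisible by 4, so it is a common year.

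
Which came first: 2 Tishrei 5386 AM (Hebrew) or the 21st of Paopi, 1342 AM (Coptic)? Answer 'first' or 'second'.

first

The two dates have Julian Day Numbers 2314855 and 2314880 respectively.
Since 2314855 < 2314880, the first date comes first.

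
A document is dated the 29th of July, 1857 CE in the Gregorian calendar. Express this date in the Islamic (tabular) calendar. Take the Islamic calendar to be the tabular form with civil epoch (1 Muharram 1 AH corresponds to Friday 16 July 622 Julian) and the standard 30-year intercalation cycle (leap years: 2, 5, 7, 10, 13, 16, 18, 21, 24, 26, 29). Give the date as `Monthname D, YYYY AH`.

Both dates share Julian Day Number 2399525; in the tabular Islamic calendar that is 7 Dhu al-Hijjah 1273 AH.

Dhu al-Hijjah 7, 1273 AH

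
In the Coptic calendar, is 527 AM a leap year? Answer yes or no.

527 mod 4 = 3; in the Coptic calendar a year is leap when year mod 4 = 3, so it is a leap year.

yes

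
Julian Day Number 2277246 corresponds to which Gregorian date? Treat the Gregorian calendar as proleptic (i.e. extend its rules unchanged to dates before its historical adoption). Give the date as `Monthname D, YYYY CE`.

Counting from JDN 2299161 = 15 Oct 1582 gives an offset of -21915 days.

October 15, 1522 CE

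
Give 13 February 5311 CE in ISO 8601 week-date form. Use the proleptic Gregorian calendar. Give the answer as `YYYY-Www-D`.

5311-W07-5

The weekday is Friday (ISO weekday 5).
That Friday belongs to ISO week 7 of ISO year 5311.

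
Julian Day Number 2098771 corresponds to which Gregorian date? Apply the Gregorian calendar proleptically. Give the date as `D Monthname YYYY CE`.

JDN 2451545 is 1 Jan 2000; 2098771 is −352774 days from there.

20 February 1034 CE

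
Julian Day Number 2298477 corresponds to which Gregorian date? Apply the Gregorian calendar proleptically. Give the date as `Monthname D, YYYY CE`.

JDN 2451545 is 1 Jan 2000; 2298477 is −153068 days from there.

November 30, 1580 CE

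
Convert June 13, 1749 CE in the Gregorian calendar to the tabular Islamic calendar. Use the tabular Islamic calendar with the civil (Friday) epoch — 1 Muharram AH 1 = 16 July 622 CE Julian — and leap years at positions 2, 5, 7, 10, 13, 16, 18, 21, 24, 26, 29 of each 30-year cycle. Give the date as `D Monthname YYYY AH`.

Both dates share Julian Day Number 2360033; in the tabular Islamic calendar that is 26 Jumada al-Thani 1162 AH.

26 Jumada al-Thani 1162 AH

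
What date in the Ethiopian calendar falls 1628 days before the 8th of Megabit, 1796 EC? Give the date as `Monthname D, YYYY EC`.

Meskerem 21, 1792 EC

The starting date is JDN 2380032; 2380032 − 1628 = 2378404.
JDN 2378404 corresponds to Meskerem 21, 1792 EC.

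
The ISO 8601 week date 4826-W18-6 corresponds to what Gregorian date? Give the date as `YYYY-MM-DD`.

4826-05-02

ISO week 1 of 4826 is the week containing the first Thursday of 4826.
Week 18, day 6 (Saturday) lands on 4826-05-02.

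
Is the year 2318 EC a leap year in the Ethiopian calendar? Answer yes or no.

no

2318 mod 4 = 2; in the Ethiopian calendar a year is leap when year mod 4 = 3, so it is a common year.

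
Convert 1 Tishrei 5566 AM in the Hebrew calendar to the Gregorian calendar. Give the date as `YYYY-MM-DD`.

Julian Day Number of the source date = 2380589.
Converting JDN 2380589 to the Gregorian calendar gives 24 September 1805 CE.

1805-09-24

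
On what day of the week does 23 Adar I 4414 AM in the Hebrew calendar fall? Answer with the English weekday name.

Sunday

Equivalently 19 February 654 Gregorian, JDN 1959978.
JDN 1959978 mod 7 = 6, and JDN 0 was a Monday, so this is a Sunday.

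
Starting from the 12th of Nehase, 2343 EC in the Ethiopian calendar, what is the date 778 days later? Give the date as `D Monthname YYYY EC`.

The starting date is JDN 2579977; 2579977 + 778 = 2580755.
JDN 2580755 corresponds to 24 Meskerem 2346 EC.

24 Meskerem 2346 EC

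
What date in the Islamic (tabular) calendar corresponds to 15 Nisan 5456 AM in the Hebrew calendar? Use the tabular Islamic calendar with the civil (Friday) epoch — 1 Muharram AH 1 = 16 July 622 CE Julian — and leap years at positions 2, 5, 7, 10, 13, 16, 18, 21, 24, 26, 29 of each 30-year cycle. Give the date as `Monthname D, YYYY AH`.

The source date corresponds to 17 April 1696 in the Gregorian calendar (JDN 2340619).
That day falls on 14 Ramadan 1107 AH in the tabular Islamic calendar.

Ramadan 14, 1107 AH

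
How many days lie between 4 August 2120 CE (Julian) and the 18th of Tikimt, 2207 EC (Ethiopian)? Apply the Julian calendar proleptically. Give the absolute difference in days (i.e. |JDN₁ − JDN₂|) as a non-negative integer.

34405

First date → JDN 2495604; second date → JDN 2530009.
The interval is |2495604 − 2530009| = 34405 days.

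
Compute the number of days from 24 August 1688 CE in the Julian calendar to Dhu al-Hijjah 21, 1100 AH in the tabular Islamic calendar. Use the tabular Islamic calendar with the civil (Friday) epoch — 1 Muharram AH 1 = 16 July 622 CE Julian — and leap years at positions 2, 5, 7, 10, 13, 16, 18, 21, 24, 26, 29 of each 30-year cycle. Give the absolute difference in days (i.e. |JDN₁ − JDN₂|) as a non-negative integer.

398

JDN of the first date = 2337836.
JDN of the second date = 2338234.
|2338234 − 2337836| = 398.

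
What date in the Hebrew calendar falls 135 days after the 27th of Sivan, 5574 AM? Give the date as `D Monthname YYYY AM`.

14 Cheshvan 5575 AM

The starting date is JDN 2383775; 2383775 + 135 = 2383910.
JDN 2383910 corresponds to 14 Cheshvan 5575 AM.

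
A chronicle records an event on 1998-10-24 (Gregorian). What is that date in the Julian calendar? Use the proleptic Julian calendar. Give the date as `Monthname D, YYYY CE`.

October 11, 1998 CE

At this point the Julian calendar is 13 days behind the Gregorian.
24 October 1998 Gregorian − 13 days → 11 October 1998 Julian.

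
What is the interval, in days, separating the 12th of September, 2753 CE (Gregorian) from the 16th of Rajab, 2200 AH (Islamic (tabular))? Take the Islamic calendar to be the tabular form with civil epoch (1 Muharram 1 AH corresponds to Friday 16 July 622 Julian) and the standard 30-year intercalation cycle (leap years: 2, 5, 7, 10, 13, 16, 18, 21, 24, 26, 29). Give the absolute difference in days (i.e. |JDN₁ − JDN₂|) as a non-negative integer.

First date → JDN 2726827; second date → JDN 2727884.
The interval is |2726827 − 2727884| = 1057 days.

1057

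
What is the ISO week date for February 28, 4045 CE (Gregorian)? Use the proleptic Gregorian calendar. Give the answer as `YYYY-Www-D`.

4045-W09-2

The weekday is Tuesday (ISO weekday 2).
That Tuesday belongs to ISO week 9 of ISO year 4045.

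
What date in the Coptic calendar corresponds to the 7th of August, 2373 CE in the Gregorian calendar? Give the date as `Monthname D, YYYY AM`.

Epip 28, 2089 AM

Both dates share Julian Day Number 2587999; in the Coptic calendar that is 28 Epip 2089 AM.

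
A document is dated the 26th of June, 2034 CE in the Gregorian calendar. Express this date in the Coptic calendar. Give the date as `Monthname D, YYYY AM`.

Paoni 19, 1750 AM

Julian Day Number of the source date = 2464140.
Converting JDN 2464140 to the Coptic calendar gives 19 Paoni 1750 AM.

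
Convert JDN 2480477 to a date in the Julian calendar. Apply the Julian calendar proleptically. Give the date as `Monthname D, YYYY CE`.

March 6, 2079 CE

JDN 2480477 is 19 March 2079 in the Gregorian calendar.
In the Julian calendar that day is March 6, 2079 CE.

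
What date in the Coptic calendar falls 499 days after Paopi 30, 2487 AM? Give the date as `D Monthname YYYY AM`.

13 Paremhat 2488 AM

JDN of Paopi 30, 2487 AM = 2733100.
2733100 + 499 = 2733599.
JDN 2733599 in the Coptic calendar is 13 Paremhat 2488 AM.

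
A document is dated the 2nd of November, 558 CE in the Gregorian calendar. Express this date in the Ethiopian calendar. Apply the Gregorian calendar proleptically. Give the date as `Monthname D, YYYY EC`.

Hidar 4, 551 EC

Julian Day Number of the source date = 1925171.
Converting JDN 1925171 to the Ethiopian calendar gives 4 Hidar 551 EC.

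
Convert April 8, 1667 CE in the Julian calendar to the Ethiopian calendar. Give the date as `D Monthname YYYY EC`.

13 Miyazya 1659 EC

The source date corresponds to 18 April 1667 in the Gregorian calendar (JDN 2330027).
That day falls on 13 Miyazya 1659 EC in the Ethiopian calendar.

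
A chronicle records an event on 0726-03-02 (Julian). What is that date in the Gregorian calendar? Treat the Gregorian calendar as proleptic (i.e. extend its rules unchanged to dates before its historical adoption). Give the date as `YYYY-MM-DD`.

0726-03-06

At this point the Julian calendar is 4 days behind the Gregorian.
2 March 726 Julian + 4 days → 6 March 726 Gregorian.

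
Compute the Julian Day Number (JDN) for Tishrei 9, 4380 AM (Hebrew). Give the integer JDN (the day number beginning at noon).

Equivalently 26 September 619 (proleptic Gregorian).
JDN 2299161 is 15 October 1582 CE (Gregorian); the target day is −351748 days from there, so JDN = 1947413.

1947413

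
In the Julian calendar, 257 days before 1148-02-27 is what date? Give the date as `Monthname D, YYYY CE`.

June 15, 1147 CE

JDN of 1148-02-27 = 2140422.
2140422 − 257 = 2140165.
JDN 2140165 in the Julian calendar is June 15, 1147 CE.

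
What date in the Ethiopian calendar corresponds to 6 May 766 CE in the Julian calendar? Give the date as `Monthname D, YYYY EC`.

Julian Day Number of the source date = 2000965.
Converting JDN 2000965 to the Ethiopian calendar gives 11 Ginbot 758 EC.

Ginbot 11, 758 EC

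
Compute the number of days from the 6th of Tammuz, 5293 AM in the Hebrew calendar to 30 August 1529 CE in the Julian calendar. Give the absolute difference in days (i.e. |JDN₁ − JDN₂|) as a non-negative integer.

1399

First date → JDN 2281166; second date → JDN 2279767.
The interval is |2281166 − 2279767| = 1399 days.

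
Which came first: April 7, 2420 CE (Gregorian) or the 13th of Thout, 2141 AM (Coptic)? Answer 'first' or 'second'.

First date → JDN 2605044; second date → JDN 2606677.
JDN 2605044 < JDN 2606677, so the first date is earlier.

first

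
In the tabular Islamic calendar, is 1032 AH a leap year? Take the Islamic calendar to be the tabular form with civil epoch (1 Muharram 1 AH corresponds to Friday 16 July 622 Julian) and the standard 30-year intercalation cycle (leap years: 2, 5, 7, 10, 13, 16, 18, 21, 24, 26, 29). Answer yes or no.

Year 1032 AH is year 12 of its 30-year cycle; leap positions are 2, 5, 7, 10, 13, 16, 18, 21, 24, 26, 29, so it is a common year (354 days).

no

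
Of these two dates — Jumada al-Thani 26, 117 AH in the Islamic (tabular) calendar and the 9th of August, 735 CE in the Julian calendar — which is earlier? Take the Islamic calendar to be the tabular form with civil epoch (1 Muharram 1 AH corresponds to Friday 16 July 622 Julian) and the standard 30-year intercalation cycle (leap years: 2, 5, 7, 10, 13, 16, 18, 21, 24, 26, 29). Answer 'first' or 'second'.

The two dates have Julian Day Numbers 1989720 and 1989737 respectively.
Since 1989720 < 1989737, the first date comes first.

first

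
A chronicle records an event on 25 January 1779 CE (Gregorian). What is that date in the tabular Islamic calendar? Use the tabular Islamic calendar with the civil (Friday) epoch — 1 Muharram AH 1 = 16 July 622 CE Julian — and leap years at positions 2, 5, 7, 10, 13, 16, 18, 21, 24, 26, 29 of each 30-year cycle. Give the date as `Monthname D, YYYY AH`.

Muharram 7, 1193 AH

Both dates share Julian Day Number 2370851; in the tabular Islamic calendar that is 7 Muharram 1193 AH.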